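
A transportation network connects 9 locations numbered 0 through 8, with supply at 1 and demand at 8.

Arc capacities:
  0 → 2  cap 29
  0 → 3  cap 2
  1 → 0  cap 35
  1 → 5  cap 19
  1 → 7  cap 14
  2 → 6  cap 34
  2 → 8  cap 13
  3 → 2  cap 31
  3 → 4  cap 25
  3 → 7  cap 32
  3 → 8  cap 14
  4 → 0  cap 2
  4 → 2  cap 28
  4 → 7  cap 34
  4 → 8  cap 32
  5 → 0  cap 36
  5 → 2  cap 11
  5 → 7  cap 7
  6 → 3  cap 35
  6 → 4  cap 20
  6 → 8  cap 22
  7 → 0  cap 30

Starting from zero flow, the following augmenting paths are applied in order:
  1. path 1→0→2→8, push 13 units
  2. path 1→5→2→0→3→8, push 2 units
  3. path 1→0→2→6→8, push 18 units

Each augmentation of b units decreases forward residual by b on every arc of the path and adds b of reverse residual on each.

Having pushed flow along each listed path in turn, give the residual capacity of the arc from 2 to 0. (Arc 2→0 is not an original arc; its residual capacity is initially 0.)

Residual capacity of (2,0): 29

after path 1 (1→0→2→8, push 13): res(2,0)=13
after path 2 (1→5→2→0→3→8, push 2): res(2,0)=11
after path 3 (1→0→2→6→8, push 18): res(2,0)=29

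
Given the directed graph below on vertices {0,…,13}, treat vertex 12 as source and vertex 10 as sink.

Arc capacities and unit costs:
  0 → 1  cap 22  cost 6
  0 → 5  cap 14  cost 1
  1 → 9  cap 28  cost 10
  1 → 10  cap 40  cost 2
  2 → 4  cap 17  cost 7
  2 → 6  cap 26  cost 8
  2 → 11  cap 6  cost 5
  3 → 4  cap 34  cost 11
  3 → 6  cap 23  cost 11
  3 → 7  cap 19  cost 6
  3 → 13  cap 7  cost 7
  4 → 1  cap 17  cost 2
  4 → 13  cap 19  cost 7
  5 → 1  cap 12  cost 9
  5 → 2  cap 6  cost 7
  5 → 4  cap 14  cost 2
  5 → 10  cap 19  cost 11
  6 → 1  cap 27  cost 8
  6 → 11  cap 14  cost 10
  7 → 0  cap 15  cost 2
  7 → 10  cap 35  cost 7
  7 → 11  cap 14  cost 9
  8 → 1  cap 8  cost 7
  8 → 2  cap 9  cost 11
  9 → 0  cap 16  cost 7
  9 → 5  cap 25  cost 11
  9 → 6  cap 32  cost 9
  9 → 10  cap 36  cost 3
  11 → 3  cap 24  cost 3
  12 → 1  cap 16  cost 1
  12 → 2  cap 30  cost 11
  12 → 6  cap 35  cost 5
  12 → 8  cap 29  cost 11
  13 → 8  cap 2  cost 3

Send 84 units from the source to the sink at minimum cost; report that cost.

Minimum cost for 84 units: 1825

shortest-cost path #1: 12→1→10 push 16 @ unit cost 3 (adds 48)
shortest-cost path #2: 12→6→1→10 push 24 @ unit cost 15 (adds 360)
shortest-cost path #3: 12→6→1→9→10 push 3 @ unit cost 26 (adds 78)
shortest-cost path #4: 12→6→11→3→7→10 push 8 @ unit cost 31 (adds 248)
shortest-cost path #5: 12→8→1→9→10 push 8 @ unit cost 31 (adds 248)
shortest-cost path #6: 12→2→11→3→7→10 push 6 @ unit cost 32 (adds 192)
shortest-cost path #7: 12→2→4→1→9→10 push 17 @ unit cost 33 (adds 561)
shortest-cost path #8: 12→2→6→11→3→7→10 push 2 @ unit cost 45 (adds 90)
total cost = 1825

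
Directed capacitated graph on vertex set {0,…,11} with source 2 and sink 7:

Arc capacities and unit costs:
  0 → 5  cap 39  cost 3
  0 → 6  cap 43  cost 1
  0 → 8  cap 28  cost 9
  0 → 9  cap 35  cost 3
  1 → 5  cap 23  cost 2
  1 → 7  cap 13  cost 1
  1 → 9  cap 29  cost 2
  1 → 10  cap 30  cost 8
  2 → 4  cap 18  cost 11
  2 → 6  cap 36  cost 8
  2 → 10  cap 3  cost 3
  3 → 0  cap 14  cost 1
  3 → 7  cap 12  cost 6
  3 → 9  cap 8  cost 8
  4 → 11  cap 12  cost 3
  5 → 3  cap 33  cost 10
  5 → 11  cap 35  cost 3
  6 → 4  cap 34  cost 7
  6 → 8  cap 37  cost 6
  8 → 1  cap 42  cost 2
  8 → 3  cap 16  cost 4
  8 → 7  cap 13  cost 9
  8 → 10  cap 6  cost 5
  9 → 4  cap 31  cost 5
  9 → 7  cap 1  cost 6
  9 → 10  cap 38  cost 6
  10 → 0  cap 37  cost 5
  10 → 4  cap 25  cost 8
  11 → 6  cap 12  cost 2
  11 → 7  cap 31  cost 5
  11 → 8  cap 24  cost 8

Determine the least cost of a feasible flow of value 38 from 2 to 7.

shortest-cost path #1: 2→6→8→1→7 push 13 @ unit cost 17 (adds 221)
shortest-cost path #2: 2→10→0→9→7 push 1 @ unit cost 17 (adds 17)
shortest-cost path #3: 2→4→11→7 push 12 @ unit cost 19 (adds 228)
shortest-cost path #4: 2→10→0→5→11→7 push 2 @ unit cost 19 (adds 38)
shortest-cost path #5: 2→6→8→7 push 10 @ unit cost 23 (adds 230)
total cost = 734

Minimum cost for 38 units: 734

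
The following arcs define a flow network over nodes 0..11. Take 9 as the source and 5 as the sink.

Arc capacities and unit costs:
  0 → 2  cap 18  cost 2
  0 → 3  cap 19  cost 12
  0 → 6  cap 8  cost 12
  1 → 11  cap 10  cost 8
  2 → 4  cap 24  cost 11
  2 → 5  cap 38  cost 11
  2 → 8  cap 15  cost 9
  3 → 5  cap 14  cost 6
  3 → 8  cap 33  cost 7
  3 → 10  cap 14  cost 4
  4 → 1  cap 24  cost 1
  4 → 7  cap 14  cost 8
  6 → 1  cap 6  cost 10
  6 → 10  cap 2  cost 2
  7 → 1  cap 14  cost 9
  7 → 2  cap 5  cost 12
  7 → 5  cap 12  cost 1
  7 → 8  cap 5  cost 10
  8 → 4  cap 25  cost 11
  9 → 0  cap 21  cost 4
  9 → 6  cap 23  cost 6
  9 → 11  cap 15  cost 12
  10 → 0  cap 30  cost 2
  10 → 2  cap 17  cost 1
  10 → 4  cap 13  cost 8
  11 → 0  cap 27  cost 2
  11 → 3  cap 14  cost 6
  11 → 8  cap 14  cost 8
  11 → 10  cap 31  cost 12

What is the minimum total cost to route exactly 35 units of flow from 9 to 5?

Minimum cost for 35 units: 710

shortest-cost path #1: 9→0→2→5 push 18 @ unit cost 17 (adds 306)
shortest-cost path #2: 9→6→10→2→5 push 2 @ unit cost 20 (adds 40)
shortest-cost path #3: 9→0→3→5 push 3 @ unit cost 22 (adds 66)
shortest-cost path #4: 9→11→3→5 push 11 @ unit cost 24 (adds 264)
shortest-cost path #5: 9→11→3→10→2→5 push 1 @ unit cost 34 (adds 34)
total cost = 710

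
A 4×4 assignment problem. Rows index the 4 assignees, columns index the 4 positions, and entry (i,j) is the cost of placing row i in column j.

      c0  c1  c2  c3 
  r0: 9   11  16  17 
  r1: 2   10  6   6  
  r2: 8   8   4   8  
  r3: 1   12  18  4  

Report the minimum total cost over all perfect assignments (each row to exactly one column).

optimal assignment: row0→col1 (cost 11), row1→col0 (cost 2), row2→col2 (cost 4), row3→col3 (cost 4)
total = 11 + 2 + 4 + 4 = 21

Minimum assignment cost: 21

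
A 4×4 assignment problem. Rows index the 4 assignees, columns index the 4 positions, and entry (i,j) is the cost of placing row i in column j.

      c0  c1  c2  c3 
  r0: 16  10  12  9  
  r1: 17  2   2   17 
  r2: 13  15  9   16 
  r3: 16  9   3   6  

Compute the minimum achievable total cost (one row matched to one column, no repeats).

Minimum assignment cost: 27

optimal assignment: row0→col3 (cost 9), row1→col1 (cost 2), row2→col0 (cost 13), row3→col2 (cost 3)
total = 9 + 2 + 13 + 3 = 27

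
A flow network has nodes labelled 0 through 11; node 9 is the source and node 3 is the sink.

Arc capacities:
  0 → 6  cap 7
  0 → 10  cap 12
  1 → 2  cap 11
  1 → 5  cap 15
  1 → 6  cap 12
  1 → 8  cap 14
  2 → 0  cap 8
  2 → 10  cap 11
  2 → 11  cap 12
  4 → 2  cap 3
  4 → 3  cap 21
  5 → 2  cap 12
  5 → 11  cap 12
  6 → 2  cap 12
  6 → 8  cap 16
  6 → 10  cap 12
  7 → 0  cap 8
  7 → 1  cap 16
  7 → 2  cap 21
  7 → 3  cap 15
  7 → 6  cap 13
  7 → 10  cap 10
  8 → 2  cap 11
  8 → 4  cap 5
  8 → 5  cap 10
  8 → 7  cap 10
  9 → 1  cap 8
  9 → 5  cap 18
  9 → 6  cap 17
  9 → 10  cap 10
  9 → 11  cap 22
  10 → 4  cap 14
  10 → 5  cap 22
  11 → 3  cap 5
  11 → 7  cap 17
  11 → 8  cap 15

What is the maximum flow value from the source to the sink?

Maximum flow value: 39

augment #1: 9→11→3 bottleneck 5, total now 5
augment #2: 9→10→4→3 bottleneck 10, total now 15
augment #3: 9→11→7→3 bottleneck 15, total now 30
augment #4: 9→1→8→4→3 bottleneck 5, total now 35
augment #5: 9→6→10→4→3 bottleneck 4, total now 39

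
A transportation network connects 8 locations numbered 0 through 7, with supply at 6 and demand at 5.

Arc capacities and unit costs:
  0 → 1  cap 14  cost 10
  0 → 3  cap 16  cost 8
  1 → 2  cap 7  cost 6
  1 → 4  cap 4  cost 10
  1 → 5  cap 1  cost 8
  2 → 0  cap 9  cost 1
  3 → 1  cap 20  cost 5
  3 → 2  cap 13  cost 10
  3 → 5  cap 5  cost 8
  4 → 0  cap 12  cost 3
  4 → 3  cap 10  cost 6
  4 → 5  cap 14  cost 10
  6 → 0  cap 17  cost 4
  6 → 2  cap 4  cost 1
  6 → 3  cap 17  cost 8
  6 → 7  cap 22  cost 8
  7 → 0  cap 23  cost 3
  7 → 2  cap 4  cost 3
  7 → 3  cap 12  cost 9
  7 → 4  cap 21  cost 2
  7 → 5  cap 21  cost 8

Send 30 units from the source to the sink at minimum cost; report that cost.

shortest-cost path #1: 6→7→5 push 21 @ unit cost 16 (adds 336)
shortest-cost path #2: 6→3→5 push 5 @ unit cost 16 (adds 80)
shortest-cost path #3: 6→7→4→5 push 1 @ unit cost 20 (adds 20)
shortest-cost path #4: 6→2→0→1→5 push 1 @ unit cost 20 (adds 20)
shortest-cost path #5: 6→2→0→1→4→5 push 2 @ unit cost 32 (adds 64)
total cost = 520

Minimum cost for 30 units: 520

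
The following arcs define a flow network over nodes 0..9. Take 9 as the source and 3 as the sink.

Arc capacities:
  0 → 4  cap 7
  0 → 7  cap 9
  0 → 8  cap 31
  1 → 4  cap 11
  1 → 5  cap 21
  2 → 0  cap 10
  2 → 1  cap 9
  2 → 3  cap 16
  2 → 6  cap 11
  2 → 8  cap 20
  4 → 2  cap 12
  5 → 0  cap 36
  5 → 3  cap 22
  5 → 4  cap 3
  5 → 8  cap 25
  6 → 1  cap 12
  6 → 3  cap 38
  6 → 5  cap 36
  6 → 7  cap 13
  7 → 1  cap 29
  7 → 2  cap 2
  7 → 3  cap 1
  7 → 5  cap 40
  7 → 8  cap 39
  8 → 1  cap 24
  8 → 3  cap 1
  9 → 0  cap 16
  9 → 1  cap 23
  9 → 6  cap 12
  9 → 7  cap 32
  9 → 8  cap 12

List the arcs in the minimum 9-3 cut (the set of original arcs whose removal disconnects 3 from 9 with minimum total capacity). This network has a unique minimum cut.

augment #1: 9→6→3 push 12
augment #2: 9→7→3 push 1
augment #3: 9→8→3 push 1
augment #4: 9→1→5→3 push 21
augment #5: 9→7→2→3 push 2
augment #6: 9→7→5→3 push 1
augment #7: 9→0→4→2→3 push 7
augment #8: 9→1→4→2→3 push 2
augment #9: 9→7→1→4→2→3 push 3
max flow = 50; residual-reachable set from 9 gives S-side
cut edges (S→T): {(4,2), (5,3), (7,2), (7,3), (8,3), (9,6)} total cap 50

Min-cut arcs: {(4,2), (5,3), (7,2), (7,3), (8,3), (9,6)} (total capacity 50)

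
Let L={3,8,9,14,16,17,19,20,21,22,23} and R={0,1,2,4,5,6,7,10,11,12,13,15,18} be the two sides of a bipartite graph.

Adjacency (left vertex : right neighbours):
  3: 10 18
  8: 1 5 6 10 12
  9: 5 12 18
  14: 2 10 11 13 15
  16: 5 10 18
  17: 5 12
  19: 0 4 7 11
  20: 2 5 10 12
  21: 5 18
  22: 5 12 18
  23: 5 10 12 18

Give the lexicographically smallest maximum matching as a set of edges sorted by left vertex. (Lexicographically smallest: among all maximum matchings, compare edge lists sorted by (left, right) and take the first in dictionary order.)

Lex-smallest maximum matching: {(3,10), (8,1), (9,5), (14,11), (16,18), (17,12), (19,0), (20,2)}

|M| = 8 (so the lex-smallest maximum matching has 8 edges)
process left vertices in ascending order; for each, take the smallest-labelled available neighbour that still permits 8 edges overall, or leave it unmatched if none does
lex-smallest matching: {3-10, 8-1, 9-5, 14-11, 16-18, 17-12, 19-0, 20-2}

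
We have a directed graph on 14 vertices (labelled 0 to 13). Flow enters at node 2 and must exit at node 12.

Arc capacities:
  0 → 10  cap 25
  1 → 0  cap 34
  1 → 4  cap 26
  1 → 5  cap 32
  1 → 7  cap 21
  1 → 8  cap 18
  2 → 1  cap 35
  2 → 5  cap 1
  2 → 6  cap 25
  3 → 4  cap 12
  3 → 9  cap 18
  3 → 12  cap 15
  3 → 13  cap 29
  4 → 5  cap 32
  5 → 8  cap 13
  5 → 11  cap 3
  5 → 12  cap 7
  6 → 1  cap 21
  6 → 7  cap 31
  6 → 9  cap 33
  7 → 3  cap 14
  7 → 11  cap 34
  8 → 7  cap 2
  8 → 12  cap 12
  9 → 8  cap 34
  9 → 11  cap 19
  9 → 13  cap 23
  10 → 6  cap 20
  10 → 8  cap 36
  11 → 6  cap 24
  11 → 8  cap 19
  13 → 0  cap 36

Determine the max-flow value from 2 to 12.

Maximum flow value: 33

augment #1: 2→5→12 bottleneck 1, total now 1
augment #2: 2→1→5→12 bottleneck 6, total now 7
augment #3: 2→1→8→12 bottleneck 12, total now 19
augment #4: 2→1→7→3→12 bottleneck 14, total now 33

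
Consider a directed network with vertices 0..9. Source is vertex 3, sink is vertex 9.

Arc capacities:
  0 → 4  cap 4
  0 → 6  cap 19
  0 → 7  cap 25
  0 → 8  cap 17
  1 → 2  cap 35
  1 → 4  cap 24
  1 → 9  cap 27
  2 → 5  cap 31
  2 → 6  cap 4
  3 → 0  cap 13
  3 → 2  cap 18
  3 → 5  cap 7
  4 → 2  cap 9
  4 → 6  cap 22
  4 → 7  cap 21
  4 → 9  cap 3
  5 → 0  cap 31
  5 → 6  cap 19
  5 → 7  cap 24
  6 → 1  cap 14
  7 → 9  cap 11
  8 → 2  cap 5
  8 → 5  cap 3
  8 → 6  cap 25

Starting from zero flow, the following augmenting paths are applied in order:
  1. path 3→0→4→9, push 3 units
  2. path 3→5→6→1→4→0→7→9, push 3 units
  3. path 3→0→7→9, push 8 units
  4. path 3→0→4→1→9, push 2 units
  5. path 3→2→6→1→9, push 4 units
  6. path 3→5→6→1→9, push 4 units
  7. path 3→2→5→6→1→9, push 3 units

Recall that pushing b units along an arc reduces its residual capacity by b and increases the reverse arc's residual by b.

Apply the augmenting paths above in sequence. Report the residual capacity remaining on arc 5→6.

after path 1 (3→0→4→9, push 3): res(5,6)=19
after path 2 (3→5→6→1→4→0→7→9, push 3): res(5,6)=16
after path 3 (3→0→7→9, push 8): res(5,6)=16
after path 4 (3→0→4→1→9, push 2): res(5,6)=16
after path 5 (3→2→6→1→9, push 4): res(5,6)=16
after path 6 (3→5→6→1→9, push 4): res(5,6)=12
after path 7 (3→2→5→6→1→9, push 3): res(5,6)=9

Residual capacity of (5,6): 9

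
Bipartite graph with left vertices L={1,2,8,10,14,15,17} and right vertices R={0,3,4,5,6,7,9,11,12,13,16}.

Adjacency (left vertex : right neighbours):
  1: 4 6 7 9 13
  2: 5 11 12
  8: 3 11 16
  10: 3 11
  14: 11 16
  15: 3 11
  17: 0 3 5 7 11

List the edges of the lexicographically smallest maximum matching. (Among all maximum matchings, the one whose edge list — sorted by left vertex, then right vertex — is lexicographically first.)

Lex-smallest maximum matching: {(1,4), (2,5), (8,3), (10,11), (14,16), (17,0)}

|M| = 6 (so the lex-smallest maximum matching has 6 edges)
process left vertices in ascending order; for each, take the smallest-labelled available neighbour that still permits 6 edges overall, or leave it unmatched if none does
lex-smallest matching: {1-4, 2-5, 8-3, 10-11, 14-16, 17-0}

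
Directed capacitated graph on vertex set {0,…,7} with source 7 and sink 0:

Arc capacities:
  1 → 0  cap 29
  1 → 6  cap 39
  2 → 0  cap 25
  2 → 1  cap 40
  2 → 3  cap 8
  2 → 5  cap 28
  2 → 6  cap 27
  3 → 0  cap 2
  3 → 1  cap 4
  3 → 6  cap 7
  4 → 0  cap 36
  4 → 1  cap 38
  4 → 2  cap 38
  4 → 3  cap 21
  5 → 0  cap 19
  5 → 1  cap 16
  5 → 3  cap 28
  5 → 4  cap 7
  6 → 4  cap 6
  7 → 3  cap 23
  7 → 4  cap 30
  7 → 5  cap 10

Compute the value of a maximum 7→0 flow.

Maximum flow value: 52

augment #1: 7→3→0 bottleneck 2, total now 2
augment #2: 7→4→0 bottleneck 30, total now 32
augment #3: 7→5→0 bottleneck 10, total now 42
augment #4: 7→3→1→0 bottleneck 4, total now 46
augment #5: 7→3→6→4→0 bottleneck 6, total now 52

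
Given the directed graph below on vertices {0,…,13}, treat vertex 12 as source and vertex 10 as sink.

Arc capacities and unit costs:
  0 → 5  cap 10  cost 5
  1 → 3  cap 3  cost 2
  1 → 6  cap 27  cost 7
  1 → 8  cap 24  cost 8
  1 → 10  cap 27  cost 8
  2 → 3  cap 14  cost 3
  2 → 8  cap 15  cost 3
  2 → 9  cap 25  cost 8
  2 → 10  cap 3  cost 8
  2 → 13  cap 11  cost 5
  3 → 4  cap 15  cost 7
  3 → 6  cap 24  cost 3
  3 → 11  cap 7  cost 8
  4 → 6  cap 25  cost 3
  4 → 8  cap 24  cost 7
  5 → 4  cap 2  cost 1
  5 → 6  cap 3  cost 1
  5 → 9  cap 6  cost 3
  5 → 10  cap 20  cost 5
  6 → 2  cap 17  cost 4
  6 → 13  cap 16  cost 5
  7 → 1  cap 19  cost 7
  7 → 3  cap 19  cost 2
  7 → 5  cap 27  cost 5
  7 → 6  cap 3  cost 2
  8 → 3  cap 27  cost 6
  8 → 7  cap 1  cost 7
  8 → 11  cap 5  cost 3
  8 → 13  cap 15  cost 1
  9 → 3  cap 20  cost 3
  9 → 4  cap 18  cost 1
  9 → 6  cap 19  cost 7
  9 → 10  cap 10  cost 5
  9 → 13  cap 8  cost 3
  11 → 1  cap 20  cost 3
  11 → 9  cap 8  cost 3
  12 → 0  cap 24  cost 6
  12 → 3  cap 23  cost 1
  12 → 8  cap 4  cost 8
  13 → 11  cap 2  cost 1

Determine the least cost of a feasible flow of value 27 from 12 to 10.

Minimum cost for 27 units: 474

shortest-cost path #1: 12→0→5→10 push 10 @ unit cost 16 (adds 160)
shortest-cost path #2: 12→3→6→2→10 push 3 @ unit cost 16 (adds 48)
shortest-cost path #3: 12→3→11→9→10 push 7 @ unit cost 17 (adds 119)
shortest-cost path #4: 12→3→6→13→11→9→10 push 1 @ unit cost 18 (adds 18)
shortest-cost path #5: 12→3→6→2→9→10 push 2 @ unit cost 21 (adds 42)
shortest-cost path #6: 12→3→6→13→11→1→10 push 1 @ unit cost 21 (adds 21)
shortest-cost path #7: 12→8→11→1→10 push 3 @ unit cost 22 (adds 66)
total cost = 474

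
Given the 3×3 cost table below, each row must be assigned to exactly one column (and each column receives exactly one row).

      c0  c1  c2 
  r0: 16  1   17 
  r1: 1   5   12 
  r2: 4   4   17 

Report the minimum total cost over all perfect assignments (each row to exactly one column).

Minimum assignment cost: 17

optimal assignment: row0→col1 (cost 1), row1→col2 (cost 12), row2→col0 (cost 4)
total = 1 + 12 + 4 = 17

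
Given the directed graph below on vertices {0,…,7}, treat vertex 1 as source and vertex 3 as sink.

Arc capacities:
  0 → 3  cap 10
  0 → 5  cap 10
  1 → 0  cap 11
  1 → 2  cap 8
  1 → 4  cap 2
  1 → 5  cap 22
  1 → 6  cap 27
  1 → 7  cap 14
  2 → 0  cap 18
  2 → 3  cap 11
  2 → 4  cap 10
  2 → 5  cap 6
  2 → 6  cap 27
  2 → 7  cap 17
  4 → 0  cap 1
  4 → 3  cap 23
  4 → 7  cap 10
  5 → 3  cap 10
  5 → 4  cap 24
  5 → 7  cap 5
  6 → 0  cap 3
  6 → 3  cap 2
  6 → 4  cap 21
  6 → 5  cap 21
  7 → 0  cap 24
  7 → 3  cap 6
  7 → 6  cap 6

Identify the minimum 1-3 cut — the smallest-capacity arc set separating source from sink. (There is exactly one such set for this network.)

Min-cut arcs: {(0,3), (1,2), (4,3), (5,3), (6,3), (7,3)} (total capacity 59)

augment #1: 1→0→3 push 10
augment #2: 1→2→3 push 8
augment #3: 1→4→3 push 2
augment #4: 1→5→3 push 10
augment #5: 1→6→3 push 2
augment #6: 1→7→3 push 6
augment #7: 1→5→4→3 push 12
augment #8: 1→6→4→3 push 9
max flow = 59; residual-reachable set from 1 gives S-side
cut edges (S→T): {(0,3), (1,2), (4,3), (5,3), (6,3), (7,3)} total cap 59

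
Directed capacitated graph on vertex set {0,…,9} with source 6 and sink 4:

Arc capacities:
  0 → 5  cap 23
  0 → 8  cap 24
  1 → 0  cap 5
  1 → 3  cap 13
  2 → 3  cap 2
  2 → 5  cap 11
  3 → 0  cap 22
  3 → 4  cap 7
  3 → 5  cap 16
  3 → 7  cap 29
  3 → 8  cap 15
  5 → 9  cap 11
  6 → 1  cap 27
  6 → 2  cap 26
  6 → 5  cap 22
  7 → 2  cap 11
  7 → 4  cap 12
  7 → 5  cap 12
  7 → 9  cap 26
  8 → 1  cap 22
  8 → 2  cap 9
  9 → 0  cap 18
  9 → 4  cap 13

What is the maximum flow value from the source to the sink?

augment #1: 6→1→3→4 bottleneck 7, total now 7
augment #2: 6→5→9→4 bottleneck 11, total now 18
augment #3: 6→1→3→7→4 bottleneck 6, total now 24
augment #4: 6→2→3→7→4 bottleneck 2, total now 26

Maximum flow value: 26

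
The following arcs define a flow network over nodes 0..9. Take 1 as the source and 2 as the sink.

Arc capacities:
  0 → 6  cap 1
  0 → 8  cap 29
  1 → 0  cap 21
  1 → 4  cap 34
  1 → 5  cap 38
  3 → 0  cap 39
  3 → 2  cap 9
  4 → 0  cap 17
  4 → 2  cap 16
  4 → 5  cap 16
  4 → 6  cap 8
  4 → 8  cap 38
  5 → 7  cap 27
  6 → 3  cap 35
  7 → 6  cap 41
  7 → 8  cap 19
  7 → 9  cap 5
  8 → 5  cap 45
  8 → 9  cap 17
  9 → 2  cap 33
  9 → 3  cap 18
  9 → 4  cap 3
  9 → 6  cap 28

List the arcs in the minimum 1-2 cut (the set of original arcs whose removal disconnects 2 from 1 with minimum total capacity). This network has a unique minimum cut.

Min-cut arcs: {(3,2), (4,2), (7,9), (8,9)} (total capacity 47)

augment #1: 1→4→2 push 16
augment #2: 1→0→6→3→2 push 1
augment #3: 1→0→8→9→2 push 17
augment #4: 1→4→6→3→2 push 8
augment #5: 1→5→7→9→2 push 5
max flow = 47; residual-reachable set from 1 gives S-side
cut edges (S→T): {(3,2), (4,2), (7,9), (8,9)} total cap 47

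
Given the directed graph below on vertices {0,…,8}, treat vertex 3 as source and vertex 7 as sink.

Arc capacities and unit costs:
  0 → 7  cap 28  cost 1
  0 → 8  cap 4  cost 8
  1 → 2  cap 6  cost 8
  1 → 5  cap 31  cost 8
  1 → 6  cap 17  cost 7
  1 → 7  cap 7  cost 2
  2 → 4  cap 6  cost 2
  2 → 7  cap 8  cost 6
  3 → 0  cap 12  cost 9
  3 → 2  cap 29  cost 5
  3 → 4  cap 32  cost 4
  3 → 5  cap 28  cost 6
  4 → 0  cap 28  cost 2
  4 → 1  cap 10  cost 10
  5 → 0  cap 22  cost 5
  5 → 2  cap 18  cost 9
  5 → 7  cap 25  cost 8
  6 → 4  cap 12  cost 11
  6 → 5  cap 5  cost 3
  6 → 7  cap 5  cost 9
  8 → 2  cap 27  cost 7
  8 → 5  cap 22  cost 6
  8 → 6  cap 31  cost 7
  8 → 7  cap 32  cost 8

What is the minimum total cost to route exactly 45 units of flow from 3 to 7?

shortest-cost path #1: 3→4→0→7 push 28 @ unit cost 7 (adds 196)
shortest-cost path #2: 3→2→7 push 8 @ unit cost 11 (adds 88)
shortest-cost path #3: 3→5→7 push 9 @ unit cost 14 (adds 126)
total cost = 410

Minimum cost for 45 units: 410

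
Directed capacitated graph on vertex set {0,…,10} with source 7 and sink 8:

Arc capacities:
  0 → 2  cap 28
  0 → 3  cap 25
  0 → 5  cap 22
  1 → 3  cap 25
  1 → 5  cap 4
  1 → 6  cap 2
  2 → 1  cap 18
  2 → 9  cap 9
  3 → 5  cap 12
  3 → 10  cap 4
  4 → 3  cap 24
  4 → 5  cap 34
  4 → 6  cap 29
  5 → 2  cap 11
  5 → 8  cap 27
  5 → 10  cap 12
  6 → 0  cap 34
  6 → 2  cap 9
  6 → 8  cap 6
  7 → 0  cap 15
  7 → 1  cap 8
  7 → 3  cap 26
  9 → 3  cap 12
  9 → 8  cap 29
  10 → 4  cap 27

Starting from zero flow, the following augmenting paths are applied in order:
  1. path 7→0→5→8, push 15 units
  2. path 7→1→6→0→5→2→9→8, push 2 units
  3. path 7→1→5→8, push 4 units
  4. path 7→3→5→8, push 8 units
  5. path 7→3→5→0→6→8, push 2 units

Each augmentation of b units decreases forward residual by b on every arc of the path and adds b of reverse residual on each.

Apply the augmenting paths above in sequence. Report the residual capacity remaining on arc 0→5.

after path 1 (7→0→5→8, push 15): res(0,5)=7
after path 2 (7→1→6→0→5→2→9→8, push 2): res(0,5)=5
after path 3 (7→1→5→8, push 4): res(0,5)=5
after path 4 (7→3→5→8, push 8): res(0,5)=5
after path 5 (7→3→5→0→6→8, push 2): res(0,5)=7

Residual capacity of (0,5): 7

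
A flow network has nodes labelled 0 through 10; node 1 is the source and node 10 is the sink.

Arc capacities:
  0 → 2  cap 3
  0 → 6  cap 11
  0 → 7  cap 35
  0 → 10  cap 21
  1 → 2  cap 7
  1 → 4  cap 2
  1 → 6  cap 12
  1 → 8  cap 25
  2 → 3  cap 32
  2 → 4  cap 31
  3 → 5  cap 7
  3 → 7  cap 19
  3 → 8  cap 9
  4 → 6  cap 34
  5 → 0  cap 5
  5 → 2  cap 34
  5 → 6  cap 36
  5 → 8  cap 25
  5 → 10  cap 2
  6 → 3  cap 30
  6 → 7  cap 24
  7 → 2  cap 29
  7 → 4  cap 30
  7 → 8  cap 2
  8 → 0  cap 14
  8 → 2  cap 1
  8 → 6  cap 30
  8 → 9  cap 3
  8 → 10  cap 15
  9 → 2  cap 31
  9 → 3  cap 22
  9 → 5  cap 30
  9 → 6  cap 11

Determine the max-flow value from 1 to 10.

Maximum flow value: 36

augment #1: 1→8→10 bottleneck 15, total now 15
augment #2: 1→8→0→10 bottleneck 10, total now 25
augment #3: 1→2→3→5→10 bottleneck 2, total now 27
augment #4: 1→2→3→5→0→10 bottleneck 5, total now 32
augment #5: 1→6→3→8→0→10 bottleneck 4, total now 36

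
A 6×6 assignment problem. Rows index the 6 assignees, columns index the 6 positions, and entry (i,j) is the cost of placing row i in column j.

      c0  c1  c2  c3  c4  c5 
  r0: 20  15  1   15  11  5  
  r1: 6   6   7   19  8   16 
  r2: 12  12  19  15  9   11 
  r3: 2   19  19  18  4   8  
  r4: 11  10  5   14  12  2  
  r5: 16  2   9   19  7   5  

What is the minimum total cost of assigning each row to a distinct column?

Minimum assignment cost: 30

one of 2 optimal assignments: row0→col2 (cost 1), row1→col0 (cost 6), row2→col3 (cost 15), row3→col4 (cost 4), row4→col5 (cost 2), row5→col1 (cost 2)
total = 1 + 6 + 15 + 4 + 2 + 2 = 30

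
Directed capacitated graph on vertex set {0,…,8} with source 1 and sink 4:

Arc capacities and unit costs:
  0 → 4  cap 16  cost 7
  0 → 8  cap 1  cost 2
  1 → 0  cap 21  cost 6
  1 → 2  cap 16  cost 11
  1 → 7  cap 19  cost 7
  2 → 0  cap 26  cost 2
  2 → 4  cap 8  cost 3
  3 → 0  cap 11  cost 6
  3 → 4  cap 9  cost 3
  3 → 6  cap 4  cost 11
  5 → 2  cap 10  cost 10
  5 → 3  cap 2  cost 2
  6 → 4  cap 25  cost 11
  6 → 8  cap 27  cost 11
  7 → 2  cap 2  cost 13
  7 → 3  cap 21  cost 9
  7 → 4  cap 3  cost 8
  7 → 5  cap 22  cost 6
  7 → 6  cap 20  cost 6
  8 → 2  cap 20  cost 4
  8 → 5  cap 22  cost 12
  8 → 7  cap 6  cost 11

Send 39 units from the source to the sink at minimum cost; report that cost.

Minimum cost for 39 units: 606

shortest-cost path #1: 1→0→4 push 16 @ unit cost 13 (adds 208)
shortest-cost path #2: 1→2→4 push 8 @ unit cost 14 (adds 112)
shortest-cost path #3: 1→7→4 push 3 @ unit cost 15 (adds 45)
shortest-cost path #4: 1→7→5→3→4 push 2 @ unit cost 18 (adds 36)
shortest-cost path #5: 1→7→3→4 push 7 @ unit cost 19 (adds 133)
shortest-cost path #6: 1→7→6→4 push 3 @ unit cost 24 (adds 72)
total cost = 606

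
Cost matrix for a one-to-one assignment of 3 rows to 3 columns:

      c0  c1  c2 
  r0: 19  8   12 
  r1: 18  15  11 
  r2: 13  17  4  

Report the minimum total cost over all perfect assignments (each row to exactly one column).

optimal assignment: row0→col1 (cost 8), row1→col0 (cost 18), row2→col2 (cost 4)
total = 8 + 18 + 4 = 30

Minimum assignment cost: 30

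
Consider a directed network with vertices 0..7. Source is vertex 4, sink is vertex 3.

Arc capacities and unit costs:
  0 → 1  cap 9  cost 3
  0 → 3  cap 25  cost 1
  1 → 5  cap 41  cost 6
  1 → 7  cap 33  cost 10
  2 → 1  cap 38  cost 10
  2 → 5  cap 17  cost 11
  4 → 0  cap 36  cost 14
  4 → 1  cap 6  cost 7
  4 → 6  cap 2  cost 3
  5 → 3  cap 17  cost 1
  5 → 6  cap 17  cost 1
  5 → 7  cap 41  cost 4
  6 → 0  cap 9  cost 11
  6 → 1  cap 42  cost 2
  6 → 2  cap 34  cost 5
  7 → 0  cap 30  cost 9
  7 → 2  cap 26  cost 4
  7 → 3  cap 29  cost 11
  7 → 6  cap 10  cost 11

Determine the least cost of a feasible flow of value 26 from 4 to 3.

Minimum cost for 26 units: 378

shortest-cost path #1: 4→6→1→5→3 push 2 @ unit cost 12 (adds 24)
shortest-cost path #2: 4→1→5→3 push 6 @ unit cost 14 (adds 84)
shortest-cost path #3: 4→0→3 push 18 @ unit cost 15 (adds 270)
total cost = 378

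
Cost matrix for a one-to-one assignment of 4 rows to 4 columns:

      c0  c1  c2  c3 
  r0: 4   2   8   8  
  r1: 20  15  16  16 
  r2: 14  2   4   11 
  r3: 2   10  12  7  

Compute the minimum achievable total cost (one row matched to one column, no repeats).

optimal assignment: row0→col1 (cost 2), row1→col3 (cost 16), row2→col2 (cost 4), row3→col0 (cost 2)
total = 2 + 16 + 4 + 2 = 24

Minimum assignment cost: 24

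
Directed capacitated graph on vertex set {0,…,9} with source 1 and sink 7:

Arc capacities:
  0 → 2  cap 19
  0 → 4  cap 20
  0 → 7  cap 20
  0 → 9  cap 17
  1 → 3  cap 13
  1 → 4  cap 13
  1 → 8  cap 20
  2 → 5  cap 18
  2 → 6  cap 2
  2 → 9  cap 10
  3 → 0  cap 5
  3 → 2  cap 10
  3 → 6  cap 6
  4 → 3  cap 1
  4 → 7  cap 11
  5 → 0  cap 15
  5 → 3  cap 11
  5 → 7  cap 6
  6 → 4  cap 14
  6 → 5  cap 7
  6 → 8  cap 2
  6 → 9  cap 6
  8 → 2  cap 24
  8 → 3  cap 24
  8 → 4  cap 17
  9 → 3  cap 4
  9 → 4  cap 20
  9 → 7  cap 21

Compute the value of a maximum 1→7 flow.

augment #1: 1→4→7 bottleneck 11, total now 11
augment #2: 1→3→0→7 bottleneck 5, total now 16
augment #3: 1→3→2→5→7 bottleneck 6, total now 22
augment #4: 1→3→2→9→7 bottleneck 2, total now 24
augment #5: 1→8→2→9→7 bottleneck 8, total now 32
augment #6: 1→4→3→6→9→7 bottleneck 1, total now 33
augment #7: 1→8→2→5→0→7 bottleneck 12, total now 45

Maximum flow value: 45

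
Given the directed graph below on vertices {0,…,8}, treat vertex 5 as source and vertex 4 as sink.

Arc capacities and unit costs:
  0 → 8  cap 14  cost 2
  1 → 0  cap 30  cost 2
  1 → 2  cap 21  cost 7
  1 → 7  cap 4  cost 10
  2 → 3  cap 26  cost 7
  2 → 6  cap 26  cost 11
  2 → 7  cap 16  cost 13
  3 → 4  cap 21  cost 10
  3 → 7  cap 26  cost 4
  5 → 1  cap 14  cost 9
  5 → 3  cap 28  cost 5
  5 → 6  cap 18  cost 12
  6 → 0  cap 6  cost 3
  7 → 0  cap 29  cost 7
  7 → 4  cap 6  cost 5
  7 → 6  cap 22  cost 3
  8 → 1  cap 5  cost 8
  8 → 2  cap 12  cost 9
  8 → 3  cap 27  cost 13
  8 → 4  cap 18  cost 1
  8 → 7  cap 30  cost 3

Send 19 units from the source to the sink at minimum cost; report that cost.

Minimum cost for 19 units: 266

shortest-cost path #1: 5→3→7→4 push 6 @ unit cost 14 (adds 84)
shortest-cost path #2: 5→1→0→8→4 push 13 @ unit cost 14 (adds 182)
total cost = 266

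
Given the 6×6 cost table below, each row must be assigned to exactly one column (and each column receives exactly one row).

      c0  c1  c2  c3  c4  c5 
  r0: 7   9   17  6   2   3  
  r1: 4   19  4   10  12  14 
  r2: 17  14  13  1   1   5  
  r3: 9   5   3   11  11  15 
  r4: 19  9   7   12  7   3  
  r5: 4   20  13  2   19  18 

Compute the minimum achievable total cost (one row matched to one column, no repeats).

Minimum assignment cost: 19

optimal assignment: row0→col4 (cost 2), row1→col2 (cost 4), row2→col3 (cost 1), row3→col1 (cost 5), row4→col5 (cost 3), row5→col0 (cost 4)
total = 2 + 4 + 1 + 5 + 3 + 4 = 19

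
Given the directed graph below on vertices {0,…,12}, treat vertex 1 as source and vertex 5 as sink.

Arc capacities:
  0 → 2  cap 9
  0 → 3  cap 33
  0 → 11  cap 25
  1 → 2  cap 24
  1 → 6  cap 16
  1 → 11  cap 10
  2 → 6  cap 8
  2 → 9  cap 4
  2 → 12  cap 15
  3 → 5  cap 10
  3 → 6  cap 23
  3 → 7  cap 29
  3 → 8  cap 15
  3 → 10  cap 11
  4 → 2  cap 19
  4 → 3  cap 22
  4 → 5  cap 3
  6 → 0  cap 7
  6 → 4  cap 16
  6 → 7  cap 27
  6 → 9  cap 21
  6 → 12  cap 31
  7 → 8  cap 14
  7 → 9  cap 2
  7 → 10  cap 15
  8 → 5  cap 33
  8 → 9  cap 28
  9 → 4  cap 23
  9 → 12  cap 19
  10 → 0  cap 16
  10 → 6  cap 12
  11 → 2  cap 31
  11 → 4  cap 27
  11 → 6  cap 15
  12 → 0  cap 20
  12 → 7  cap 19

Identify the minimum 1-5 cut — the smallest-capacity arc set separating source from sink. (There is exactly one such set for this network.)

Min-cut arcs: {(3,5), (3,8), (4,5), (7,8)} (total capacity 42)

augment #1: 1→6→4→5 push 3
augment #2: 1→6→0→3→5 push 7
augment #3: 1→6→4→3→5 push 3
augment #4: 1→6→7→8→5 push 3
augment #5: 1→2→6→7→8→5 push 8
augment #6: 1→2→12→7→8→5 push 3
augment #7: 1→11→4→3→8→5 push 10
augment #8: 1→2→9→4→3→8→5 push 4
augment #9: 1→2→12→0→3→8→5 push 1
max flow = 42; residual-reachable set from 1 gives S-side
cut edges (S→T): {(3,5), (3,8), (4,5), (7,8)} total cap 42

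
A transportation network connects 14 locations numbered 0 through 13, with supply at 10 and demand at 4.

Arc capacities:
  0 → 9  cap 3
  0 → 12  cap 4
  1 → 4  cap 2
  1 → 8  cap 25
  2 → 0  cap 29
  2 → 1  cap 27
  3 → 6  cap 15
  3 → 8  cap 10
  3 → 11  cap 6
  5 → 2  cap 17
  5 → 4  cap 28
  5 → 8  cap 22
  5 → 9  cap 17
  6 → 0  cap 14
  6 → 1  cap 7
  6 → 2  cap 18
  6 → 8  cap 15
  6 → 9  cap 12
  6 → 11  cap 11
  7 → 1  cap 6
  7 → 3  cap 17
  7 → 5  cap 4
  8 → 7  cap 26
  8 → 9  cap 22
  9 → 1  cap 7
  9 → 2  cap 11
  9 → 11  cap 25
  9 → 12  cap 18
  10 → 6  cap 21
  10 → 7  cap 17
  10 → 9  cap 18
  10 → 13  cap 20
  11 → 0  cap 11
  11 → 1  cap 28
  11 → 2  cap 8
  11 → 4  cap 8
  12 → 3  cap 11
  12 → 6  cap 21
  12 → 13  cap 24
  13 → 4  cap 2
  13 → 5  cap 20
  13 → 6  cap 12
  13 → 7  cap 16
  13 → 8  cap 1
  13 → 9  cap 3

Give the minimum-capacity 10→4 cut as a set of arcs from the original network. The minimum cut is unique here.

Min-cut arcs: {(1,4), (7,5), (11,4), (13,4), (13,5)} (total capacity 36)

augment #1: 10→13→4 push 2
augment #2: 10→6→1→4 push 2
augment #3: 10→6→11→4 push 8
augment #4: 10→7→5→4 push 4
augment #5: 10→13→5→4 push 18
augment #6: 10→9→12→13→5→4 push 2
max flow = 36; residual-reachable set from 10 gives S-side
cut edges (S→T): {(1,4), (7,5), (11,4), (13,4), (13,5)} total cap 36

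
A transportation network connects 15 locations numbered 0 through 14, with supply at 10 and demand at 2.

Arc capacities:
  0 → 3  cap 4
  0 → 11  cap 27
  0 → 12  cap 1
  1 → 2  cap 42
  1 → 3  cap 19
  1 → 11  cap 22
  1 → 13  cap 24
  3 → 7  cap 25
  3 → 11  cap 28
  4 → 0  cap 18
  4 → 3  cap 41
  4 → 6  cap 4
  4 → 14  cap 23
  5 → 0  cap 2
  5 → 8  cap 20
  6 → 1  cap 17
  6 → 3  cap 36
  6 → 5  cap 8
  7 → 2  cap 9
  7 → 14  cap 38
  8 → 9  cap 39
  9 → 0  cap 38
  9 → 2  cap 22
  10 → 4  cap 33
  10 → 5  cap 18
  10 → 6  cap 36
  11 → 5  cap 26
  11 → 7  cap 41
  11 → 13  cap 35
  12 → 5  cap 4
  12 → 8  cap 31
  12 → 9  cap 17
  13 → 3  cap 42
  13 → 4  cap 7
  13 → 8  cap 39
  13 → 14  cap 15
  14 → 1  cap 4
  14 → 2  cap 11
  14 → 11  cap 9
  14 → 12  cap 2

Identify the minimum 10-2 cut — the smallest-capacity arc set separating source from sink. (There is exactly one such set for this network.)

Min-cut arcs: {(6,1), (7,2), (9,2), (14,1), (14,2)} (total capacity 63)

augment #1: 10→4→14→2 push 11
augment #2: 10→6→1→2 push 17
augment #3: 10→4→3→7→2 push 9
augment #4: 10→4→14→1→2 push 4
augment #5: 10→5→8→9→2 push 18
augment #6: 10→4→0→12→9→2 push 1
augment #7: 10→4→14→12→9→2 push 2
augment #8: 10→6→5→8→9→2 push 1
max flow = 63; residual-reachable set from 10 gives S-side
cut edges (S→T): {(6,1), (7,2), (9,2), (14,1), (14,2)} total cap 63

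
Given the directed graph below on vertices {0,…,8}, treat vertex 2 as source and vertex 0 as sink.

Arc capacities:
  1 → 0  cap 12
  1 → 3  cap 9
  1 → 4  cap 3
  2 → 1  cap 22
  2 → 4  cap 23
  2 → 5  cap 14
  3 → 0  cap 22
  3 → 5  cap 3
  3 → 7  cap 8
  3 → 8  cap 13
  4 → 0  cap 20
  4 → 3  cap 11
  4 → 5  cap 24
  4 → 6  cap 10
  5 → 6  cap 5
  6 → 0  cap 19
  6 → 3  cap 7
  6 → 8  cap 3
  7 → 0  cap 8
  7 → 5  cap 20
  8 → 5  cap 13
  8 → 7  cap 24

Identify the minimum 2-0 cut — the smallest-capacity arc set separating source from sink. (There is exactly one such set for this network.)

augment #1: 2→1→0 push 12
augment #2: 2→4→0 push 20
augment #3: 2→1→3→0 push 9
augment #4: 2→4→3→0 push 3
augment #5: 2→5→6→0 push 5
augment #6: 2→1→4→3→0 push 1
max flow = 50; residual-reachable set from 2 gives S-side
cut edges (S→T): {(2,1), (2,4), (5,6)} total cap 50

Min-cut arcs: {(2,1), (2,4), (5,6)} (total capacity 50)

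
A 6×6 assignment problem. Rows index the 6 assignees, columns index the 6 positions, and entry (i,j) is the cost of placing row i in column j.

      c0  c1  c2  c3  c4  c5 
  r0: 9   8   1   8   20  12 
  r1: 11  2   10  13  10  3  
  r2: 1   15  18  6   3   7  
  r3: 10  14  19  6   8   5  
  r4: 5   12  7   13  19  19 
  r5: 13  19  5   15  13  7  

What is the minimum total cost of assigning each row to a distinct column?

Minimum assignment cost: 24

optimal assignment: row0→col2 (cost 1), row1→col1 (cost 2), row2→col4 (cost 3), row3→col3 (cost 6), row4→col0 (cost 5), row5→col5 (cost 7)
total = 1 + 2 + 3 + 6 + 5 + 7 = 24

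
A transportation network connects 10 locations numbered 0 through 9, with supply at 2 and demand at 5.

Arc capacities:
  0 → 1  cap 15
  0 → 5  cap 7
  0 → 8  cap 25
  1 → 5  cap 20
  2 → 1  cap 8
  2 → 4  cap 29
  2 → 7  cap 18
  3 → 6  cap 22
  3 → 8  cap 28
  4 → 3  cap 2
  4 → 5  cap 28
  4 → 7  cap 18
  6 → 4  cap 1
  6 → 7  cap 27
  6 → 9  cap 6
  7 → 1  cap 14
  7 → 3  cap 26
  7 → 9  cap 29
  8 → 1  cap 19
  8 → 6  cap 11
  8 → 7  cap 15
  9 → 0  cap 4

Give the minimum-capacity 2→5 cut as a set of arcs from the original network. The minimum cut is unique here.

augment #1: 2→1→5 push 8
augment #2: 2→4→5 push 28
augment #3: 2→7→1→5 push 12
augment #4: 2→7→9→0→5 push 4
max flow = 52; residual-reachable set from 2 gives S-side
cut edges (S→T): {(1,5), (4,5), (9,0)} total cap 52

Min-cut arcs: {(1,5), (4,5), (9,0)} (total capacity 52)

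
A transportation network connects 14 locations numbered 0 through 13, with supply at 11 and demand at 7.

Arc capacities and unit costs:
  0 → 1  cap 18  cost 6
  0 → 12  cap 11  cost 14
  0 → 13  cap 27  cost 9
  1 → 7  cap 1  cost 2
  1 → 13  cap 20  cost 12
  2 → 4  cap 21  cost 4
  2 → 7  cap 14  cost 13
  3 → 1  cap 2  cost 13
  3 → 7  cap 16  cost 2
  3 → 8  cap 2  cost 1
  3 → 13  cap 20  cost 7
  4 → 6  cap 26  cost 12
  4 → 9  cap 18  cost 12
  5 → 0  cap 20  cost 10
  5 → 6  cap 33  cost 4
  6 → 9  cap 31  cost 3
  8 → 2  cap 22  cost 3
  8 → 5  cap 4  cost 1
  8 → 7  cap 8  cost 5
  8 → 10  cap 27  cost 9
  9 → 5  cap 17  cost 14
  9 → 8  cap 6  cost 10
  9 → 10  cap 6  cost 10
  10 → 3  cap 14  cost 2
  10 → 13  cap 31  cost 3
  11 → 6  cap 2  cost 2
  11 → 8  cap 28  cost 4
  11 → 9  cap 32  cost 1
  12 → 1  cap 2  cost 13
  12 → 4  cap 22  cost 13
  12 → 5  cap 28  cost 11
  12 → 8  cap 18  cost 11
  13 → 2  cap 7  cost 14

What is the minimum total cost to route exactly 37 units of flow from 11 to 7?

shortest-cost path #1: 11→8→7 push 8 @ unit cost 9 (adds 72)
shortest-cost path #2: 11→9→10→3→7 push 6 @ unit cost 15 (adds 90)
shortest-cost path #3: 11→8→10→3→7 push 8 @ unit cost 17 (adds 136)
shortest-cost path #4: 11→8→2→7 push 12 @ unit cost 20 (adds 240)
shortest-cost path #5: 11→9→8→2→7 push 2 @ unit cost 27 (adds 54)
shortest-cost path #6: 11→9→8→5→0→1→7 push 1 @ unit cost 30 (adds 30)
total cost = 622

Minimum cost for 37 units: 622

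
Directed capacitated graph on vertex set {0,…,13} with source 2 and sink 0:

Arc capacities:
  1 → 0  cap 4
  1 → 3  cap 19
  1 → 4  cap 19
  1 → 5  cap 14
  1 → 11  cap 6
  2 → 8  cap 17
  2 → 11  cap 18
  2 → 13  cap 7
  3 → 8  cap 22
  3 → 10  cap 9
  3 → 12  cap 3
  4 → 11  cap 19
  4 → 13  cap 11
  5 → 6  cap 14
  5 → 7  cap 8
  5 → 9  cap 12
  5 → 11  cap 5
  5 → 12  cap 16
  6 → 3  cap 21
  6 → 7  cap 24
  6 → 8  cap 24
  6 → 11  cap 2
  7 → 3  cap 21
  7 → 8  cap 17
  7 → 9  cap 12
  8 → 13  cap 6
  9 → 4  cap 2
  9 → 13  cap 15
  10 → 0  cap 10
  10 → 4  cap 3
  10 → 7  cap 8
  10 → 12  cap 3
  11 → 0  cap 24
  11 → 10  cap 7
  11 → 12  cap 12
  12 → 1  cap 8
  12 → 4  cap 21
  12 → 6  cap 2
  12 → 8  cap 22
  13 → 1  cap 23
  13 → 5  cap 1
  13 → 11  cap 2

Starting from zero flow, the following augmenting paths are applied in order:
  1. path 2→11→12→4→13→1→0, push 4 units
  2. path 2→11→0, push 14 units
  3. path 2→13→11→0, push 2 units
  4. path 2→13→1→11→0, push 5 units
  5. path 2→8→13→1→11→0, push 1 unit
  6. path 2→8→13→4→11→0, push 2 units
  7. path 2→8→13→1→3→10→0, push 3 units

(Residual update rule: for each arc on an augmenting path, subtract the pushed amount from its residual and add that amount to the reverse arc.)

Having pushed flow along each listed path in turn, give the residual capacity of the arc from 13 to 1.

after path 1 (2→11→12→4→13→1→0, push 4): res(13,1)=19
after path 2 (2→11→0, push 14): res(13,1)=19
after path 3 (2→13→11→0, push 2): res(13,1)=19
after path 4 (2→13→1→11→0, push 5): res(13,1)=14
after path 5 (2→8→13→1→11→0, push 1): res(13,1)=13
after path 6 (2→8→13→4→11→0, push 2): res(13,1)=13
after path 7 (2→8→13→1→3→10→0, push 3): res(13,1)=10

Residual capacity of (13,1): 10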